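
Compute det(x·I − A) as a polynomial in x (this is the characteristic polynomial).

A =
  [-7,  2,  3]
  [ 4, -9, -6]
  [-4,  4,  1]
x^3 + 15*x^2 + 75*x + 125

Expanding det(x·I − A) (e.g. by cofactor expansion or by noting that A is similar to its Jordan form J, which has the same characteristic polynomial as A) gives
  χ_A(x) = x^3 + 15*x^2 + 75*x + 125
which factors as (x + 5)^3. The eigenvalues (with algebraic multiplicities) are λ = -5 with multiplicity 3.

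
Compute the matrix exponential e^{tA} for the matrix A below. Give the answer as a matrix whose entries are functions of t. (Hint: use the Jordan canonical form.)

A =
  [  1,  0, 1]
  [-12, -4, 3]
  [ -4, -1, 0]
e^{tA} =
  [2*t*exp(-t) + exp(-t), -t^2*exp(-t)/2, 3*t^2*exp(-t)/2 + t*exp(-t)]
  [-12*t*exp(-t), 3*t^2*exp(-t) - 3*t*exp(-t) + exp(-t), -9*t^2*exp(-t) + 3*t*exp(-t)]
  [-4*t*exp(-t), t^2*exp(-t) - t*exp(-t), -3*t^2*exp(-t) + t*exp(-t) + exp(-t)]

Strategy: write A = P · J · P⁻¹ where J is a Jordan canonical form, so e^{tA} = P · e^{tJ} · P⁻¹, and e^{tJ} can be computed block-by-block.

A has Jordan form
J =
  [-1,  1,  0]
  [ 0, -1,  1]
  [ 0,  0, -1]
(up to reordering of blocks).

Per-block formulas:
  For a 3×3 Jordan block J_3(-1): exp(t · J_3(-1)) = e^(-1t)·(I + t·N + (t^2/2)·N^2), where N is the 3×3 nilpotent shift.

After assembling e^{tJ} and conjugating by P, we get:

e^{tA} =
  [2*t*exp(-t) + exp(-t), -t^2*exp(-t)/2, 3*t^2*exp(-t)/2 + t*exp(-t)]
  [-12*t*exp(-t), 3*t^2*exp(-t) - 3*t*exp(-t) + exp(-t), -9*t^2*exp(-t) + 3*t*exp(-t)]
  [-4*t*exp(-t), t^2*exp(-t) - t*exp(-t), -3*t^2*exp(-t) + t*exp(-t) + exp(-t)]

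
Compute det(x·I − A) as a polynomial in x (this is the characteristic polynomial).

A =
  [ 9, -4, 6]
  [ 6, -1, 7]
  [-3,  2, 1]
x^3 - 9*x^2 + 27*x - 27

Expanding det(x·I − A) (e.g. by cofactor expansion or by noting that A is similar to its Jordan form J, which has the same characteristic polynomial as A) gives
  χ_A(x) = x^3 - 9*x^2 + 27*x - 27
which factors as (x - 3)^3. The eigenvalues (with algebraic multiplicities) are λ = 3 with multiplicity 3.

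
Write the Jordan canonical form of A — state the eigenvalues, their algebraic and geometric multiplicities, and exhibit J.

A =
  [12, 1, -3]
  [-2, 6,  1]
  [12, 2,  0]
J_3(6)

The characteristic polynomial is
  det(x·I − A) = x^3 - 18*x^2 + 108*x - 216 = (x - 6)^3

Eigenvalues and multiplicities (the geometric multiplicity of λ is n − rank(A − λI), which equals the number of Jordan blocks for λ):
  λ = 6: algebraic multiplicity = 3, geometric multiplicity = 1

Determining the block sizes for each eigenvalue:
  λ = 6: one block (gm = 1), so the single block has size am = 3 → block sizes [3]

Assembling the blocks gives a Jordan form
J =
  [6, 1, 0]
  [0, 6, 1]
  [0, 0, 6]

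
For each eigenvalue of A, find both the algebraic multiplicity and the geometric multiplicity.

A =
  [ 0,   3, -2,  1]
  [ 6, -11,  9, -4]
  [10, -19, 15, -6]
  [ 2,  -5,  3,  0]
λ = 0: alg = 2, geom = 1; λ = 2: alg = 2, geom = 1

Step 1 — factor the characteristic polynomial to read off the algebraic multiplicities:
  χ_A(x) = x^2*(x - 2)^2

Step 2 — compute geometric multiplicities via the rank-nullity identity g(λ) = n − rank(A − λI):
  rank(A − (0)·I) = 3, so dim ker(A − (0)·I) = n − 3 = 1
  rank(A − (2)·I) = 3, so dim ker(A − (2)·I) = n − 3 = 1

Summary:
  λ = 0: algebraic multiplicity = 2, geometric multiplicity = 1
  λ = 2: algebraic multiplicity = 2, geometric multiplicity = 1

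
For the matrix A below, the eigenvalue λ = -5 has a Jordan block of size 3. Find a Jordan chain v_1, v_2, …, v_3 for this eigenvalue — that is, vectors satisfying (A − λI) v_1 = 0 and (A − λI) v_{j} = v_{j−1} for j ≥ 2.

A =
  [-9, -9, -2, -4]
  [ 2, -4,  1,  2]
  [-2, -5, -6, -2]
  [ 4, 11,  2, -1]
A Jordan chain for λ = -5 of length 3:
v_1 = (-14, 0, -8, 18)ᵀ
v_2 = (-4, 2, -2, 4)ᵀ
v_3 = (1, 0, 0, 0)ᵀ

Let N = A − (-5)·I. We want v_3 with N^3 v_3 = 0 but N^2 v_3 ≠ 0; then v_{j-1} := N · v_j for j = 3, …, 2.

Pick v_3 = (1, 0, 0, 0)ᵀ.
Then v_2 = N · v_3 = (-4, 2, -2, 4)ᵀ.
Then v_1 = N · v_2 = (-14, 0, -8, 18)ᵀ.

Sanity check: (A − (-5)·I) v_1 = (0, 0, 0, 0)ᵀ = 0. ✓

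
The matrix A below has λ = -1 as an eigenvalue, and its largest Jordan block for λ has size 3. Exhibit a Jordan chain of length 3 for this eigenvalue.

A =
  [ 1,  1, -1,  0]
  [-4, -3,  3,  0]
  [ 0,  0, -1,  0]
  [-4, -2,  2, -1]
A Jordan chain for λ = -1 of length 3:
v_1 = (1, -2, 0, -2)ᵀ
v_2 = (-1, 3, 0, 2)ᵀ
v_3 = (0, 0, 1, 0)ᵀ

Let N = A − (-1)·I. We want v_3 with N^3 v_3 = 0 but N^2 v_3 ≠ 0; then v_{j-1} := N · v_j for j = 3, …, 2.

Pick v_3 = (0, 0, 1, 0)ᵀ.
Then v_2 = N · v_3 = (-1, 3, 0, 2)ᵀ.
Then v_1 = N · v_2 = (1, -2, 0, -2)ᵀ.

Sanity check: (A − (-1)·I) v_1 = (0, 0, 0, 0)ᵀ = 0. ✓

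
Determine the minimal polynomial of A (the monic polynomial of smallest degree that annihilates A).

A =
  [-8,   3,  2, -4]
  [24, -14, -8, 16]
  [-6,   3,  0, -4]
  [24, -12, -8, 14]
x^2 + 4*x + 4

The characteristic polynomial is χ_A(x) = (x + 2)^4, so the eigenvalues are known. The minimal polynomial is
  m_A(x) = Π_λ (x − λ)^{k_λ}
where k_λ is the size of the *largest* Jordan block for λ (equivalently, the smallest k with (A − λI)^k v = 0 for every generalised eigenvector v of λ).

  λ = -2: largest Jordan block has size 2, contributing (x + 2)^2

So m_A(x) = (x + 2)^2 = x^2 + 4*x + 4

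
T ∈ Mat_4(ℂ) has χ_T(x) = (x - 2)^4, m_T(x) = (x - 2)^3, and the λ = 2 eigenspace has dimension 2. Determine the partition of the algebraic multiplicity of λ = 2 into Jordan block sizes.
Block sizes for λ = 2: [3, 1]

Step 1 — from the characteristic polynomial, algebraic multiplicity of λ = 2 is 4. From dim ker(T − (2)·I) = 2, there are exactly 2 Jordan blocks for λ = 2.
Step 2 — from the minimal polynomial, the factor (x − 2)^3 tells us the largest block for λ = 2 has size 3.
Step 3 — with total size 4, 2 blocks, and largest block 3, the block sizes (in nonincreasing order) are [3, 1].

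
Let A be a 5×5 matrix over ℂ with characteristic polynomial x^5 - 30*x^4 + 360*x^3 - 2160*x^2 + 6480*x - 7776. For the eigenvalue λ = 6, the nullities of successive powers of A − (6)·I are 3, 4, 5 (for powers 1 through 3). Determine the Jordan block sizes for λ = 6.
Block sizes for λ = 6: [3, 1, 1]

From the dimensions of kernels of powers, the number of Jordan blocks of size at least j is d_j − d_{j−1} where d_j = dim ker(N^j) (with d_0 = 0). Computing the differences gives [3, 1, 1].
The number of blocks of size exactly k is (#blocks of size ≥ k) − (#blocks of size ≥ k + 1), so the partition is: 2 block(s) of size 1, 1 block(s) of size 3.
In nonincreasing order the block sizes are [3, 1, 1].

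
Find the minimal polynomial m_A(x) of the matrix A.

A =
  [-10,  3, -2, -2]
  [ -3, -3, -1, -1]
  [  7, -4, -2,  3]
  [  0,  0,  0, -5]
x^3 + 15*x^2 + 75*x + 125

The characteristic polynomial is χ_A(x) = (x + 5)^4, so the eigenvalues are known. The minimal polynomial is
  m_A(x) = Π_λ (x − λ)^{k_λ}
where k_λ is the size of the *largest* Jordan block for λ (equivalently, the smallest k with (A − λI)^k v = 0 for every generalised eigenvector v of λ).

  λ = -5: largest Jordan block has size 3, contributing (x + 5)^3

So m_A(x) = (x + 5)^3 = x^3 + 15*x^2 + 75*x + 125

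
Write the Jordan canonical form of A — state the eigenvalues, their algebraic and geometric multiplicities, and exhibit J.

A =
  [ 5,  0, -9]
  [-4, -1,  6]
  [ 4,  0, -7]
J_2(-1) ⊕ J_1(-1)

The characteristic polynomial is
  det(x·I − A) = x^3 + 3*x^2 + 3*x + 1 = (x + 1)^3

Eigenvalues and multiplicities (the geometric multiplicity of λ is n − rank(A − λI), which equals the number of Jordan blocks for λ):
  λ = -1: algebraic multiplicity = 3, geometric multiplicity = 2

Determining the block sizes for each eigenvalue:
  λ = -1: 2 blocks summing to 3 forces exactly one block of size 2 and the rest size 1 → block sizes [2, 1]

Assembling the blocks gives a Jordan form
J =
  [-1,  1,  0]
  [ 0, -1,  0]
  [ 0,  0, -1]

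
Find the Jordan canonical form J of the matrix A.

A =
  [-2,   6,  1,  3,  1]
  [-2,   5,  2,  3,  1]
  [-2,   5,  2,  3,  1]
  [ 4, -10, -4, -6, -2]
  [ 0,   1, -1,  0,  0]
J_1(-1) ⊕ J_2(0) ⊕ J_1(0) ⊕ J_1(0)

The characteristic polynomial is
  det(x·I − A) = x^5 + x^4 = x^4*(x + 1)

Eigenvalues and multiplicities (the geometric multiplicity of λ is n − rank(A − λI), which equals the number of Jordan blocks for λ):
  λ = -1: algebraic multiplicity = 1, geometric multiplicity = 1
  λ = 0: algebraic multiplicity = 4, geometric multiplicity = 3

Determining the block sizes for each eigenvalue:
  λ = -1: one block (gm = 1), so the single block has size am = 1 → block sizes [1]
  λ = 0: 3 blocks summing to 4 forces exactly one block of size 2 and the rest size 1 → block sizes [2, 1, 1]

Assembling the blocks gives a Jordan form
J =
  [-1, 0, 0, 0, 0]
  [ 0, 0, 1, 0, 0]
  [ 0, 0, 0, 0, 0]
  [ 0, 0, 0, 0, 0]
  [ 0, 0, 0, 0, 0]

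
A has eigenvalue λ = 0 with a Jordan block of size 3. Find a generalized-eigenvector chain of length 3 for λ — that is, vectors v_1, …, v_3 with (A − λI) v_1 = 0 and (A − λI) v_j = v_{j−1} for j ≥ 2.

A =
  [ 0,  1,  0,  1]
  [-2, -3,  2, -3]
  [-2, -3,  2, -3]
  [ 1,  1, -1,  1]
A Jordan chain for λ = 0 of length 3:
v_1 = (-1, -1, -1, 1)ᵀ
v_2 = (0, -2, -2, 1)ᵀ
v_3 = (1, 0, 0, 0)ᵀ

Let N = A − (0)·I. We want v_3 with N^3 v_3 = 0 but N^2 v_3 ≠ 0; then v_{j-1} := N · v_j for j = 3, …, 2.

Pick v_3 = (1, 0, 0, 0)ᵀ.
Then v_2 = N · v_3 = (0, -2, -2, 1)ᵀ.
Then v_1 = N · v_2 = (-1, -1, -1, 1)ᵀ.

Sanity check: (A − (0)·I) v_1 = (0, 0, 0, 0)ᵀ = 0. ✓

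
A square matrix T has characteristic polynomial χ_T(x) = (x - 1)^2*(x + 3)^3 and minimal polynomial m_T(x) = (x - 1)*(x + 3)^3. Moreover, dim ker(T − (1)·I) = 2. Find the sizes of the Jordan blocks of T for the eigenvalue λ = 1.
Block sizes for λ = 1: [1, 1]

Step 1 — from the characteristic polynomial, algebraic multiplicity of λ = 1 is 2. From dim ker(T − (1)·I) = 2, there are exactly 2 Jordan blocks for λ = 1.
Step 2 — from the minimal polynomial, the factor (x − 1) tells us the largest block for λ = 1 has size 1.
Step 3 — with total size 2, 2 blocks, and largest block 1, the block sizes (in nonincreasing order) are [1, 1].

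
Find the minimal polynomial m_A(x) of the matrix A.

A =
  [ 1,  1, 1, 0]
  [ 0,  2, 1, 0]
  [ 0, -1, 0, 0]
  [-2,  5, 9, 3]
x^3 - 5*x^2 + 7*x - 3

The characteristic polynomial is χ_A(x) = (x - 3)*(x - 1)^3, so the eigenvalues are known. The minimal polynomial is
  m_A(x) = Π_λ (x − λ)^{k_λ}
where k_λ is the size of the *largest* Jordan block for λ (equivalently, the smallest k with (A − λI)^k v = 0 for every generalised eigenvector v of λ).

  λ = 1: largest Jordan block has size 2, contributing (x − 1)^2
  λ = 3: largest Jordan block has size 1, contributing (x − 3)

So m_A(x) = (x - 3)*(x - 1)^2 = x^3 - 5*x^2 + 7*x - 3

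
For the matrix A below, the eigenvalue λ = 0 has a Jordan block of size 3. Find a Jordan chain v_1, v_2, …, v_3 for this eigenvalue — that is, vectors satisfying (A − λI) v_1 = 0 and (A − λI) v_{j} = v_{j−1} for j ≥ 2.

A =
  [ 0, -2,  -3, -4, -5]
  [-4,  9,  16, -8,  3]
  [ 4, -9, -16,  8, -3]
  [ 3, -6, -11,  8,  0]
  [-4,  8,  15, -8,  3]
A Jordan chain for λ = 0 of length 3:
v_1 = (1, 1, -1, -1, 1)ᵀ
v_2 = (-2, 1, -1, 0, 0)ᵀ
v_3 = (2, 1, 0, 0, 0)ᵀ

Let N = A − (0)·I. We want v_3 with N^3 v_3 = 0 but N^2 v_3 ≠ 0; then v_{j-1} := N · v_j for j = 3, …, 2.

Pick v_3 = (2, 1, 0, 0, 0)ᵀ.
Then v_2 = N · v_3 = (-2, 1, -1, 0, 0)ᵀ.
Then v_1 = N · v_2 = (1, 1, -1, -1, 1)ᵀ.

Sanity check: (A − (0)·I) v_1 = (0, 0, 0, 0, 0)ᵀ = 0. ✓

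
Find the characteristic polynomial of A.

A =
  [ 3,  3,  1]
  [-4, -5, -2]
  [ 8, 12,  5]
x^3 - 3*x^2 + 3*x - 1

Expanding det(x·I − A) (e.g. by cofactor expansion or by noting that A is similar to its Jordan form J, which has the same characteristic polynomial as A) gives
  χ_A(x) = x^3 - 3*x^2 + 3*x - 1
which factors as (x - 1)^3. The eigenvalues (with algebraic multiplicities) are λ = 1 with multiplicity 3.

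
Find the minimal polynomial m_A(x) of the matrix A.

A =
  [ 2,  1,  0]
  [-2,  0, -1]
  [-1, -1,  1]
x^3 - 3*x^2 + 3*x - 1

The characteristic polynomial is χ_A(x) = (x - 1)^3, so the eigenvalues are known. The minimal polynomial is
  m_A(x) = Π_λ (x − λ)^{k_λ}
where k_λ is the size of the *largest* Jordan block for λ (equivalently, the smallest k with (A − λI)^k v = 0 for every generalised eigenvector v of λ).

  λ = 1: largest Jordan block has size 3, contributing (x − 1)^3

So m_A(x) = (x - 1)^3 = x^3 - 3*x^2 + 3*x - 1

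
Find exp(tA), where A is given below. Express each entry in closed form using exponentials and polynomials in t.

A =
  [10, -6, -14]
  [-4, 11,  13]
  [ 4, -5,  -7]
e^{tA} =
  [2*exp(6*t) - exp(2*t), -2*t*exp(6*t) - exp(6*t) + exp(2*t), -2*t*exp(6*t) - 3*exp(6*t) + 3*exp(2*t)]
  [-exp(6*t) + exp(2*t), t*exp(6*t) + 2*exp(6*t) - exp(2*t), t*exp(6*t) + 3*exp(6*t) - 3*exp(2*t)]
  [exp(6*t) - exp(2*t), -t*exp(6*t) - exp(6*t) + exp(2*t), -t*exp(6*t) - 2*exp(6*t) + 3*exp(2*t)]

Strategy: write A = P · J · P⁻¹ where J is a Jordan canonical form, so e^{tA} = P · e^{tJ} · P⁻¹, and e^{tJ} can be computed block-by-block.

A has Jordan form
J =
  [2, 0, 0]
  [0, 6, 1]
  [0, 0, 6]
(up to reordering of blocks).

Per-block formulas:
  For a 1×1 block at λ = 2: exp(t · [2]) = [e^(2t)].
  For a 2×2 Jordan block J_2(6): exp(t · J_2(6)) = e^(6t)·(I + t·N), where N is the 2×2 nilpotent shift.

After assembling e^{tJ} and conjugating by P, we get:

e^{tA} =
  [2*exp(6*t) - exp(2*t), -2*t*exp(6*t) - exp(6*t) + exp(2*t), -2*t*exp(6*t) - 3*exp(6*t) + 3*exp(2*t)]
  [-exp(6*t) + exp(2*t), t*exp(6*t) + 2*exp(6*t) - exp(2*t), t*exp(6*t) + 3*exp(6*t) - 3*exp(2*t)]
  [exp(6*t) - exp(2*t), -t*exp(6*t) - exp(6*t) + exp(2*t), -t*exp(6*t) - 2*exp(6*t) + 3*exp(2*t)]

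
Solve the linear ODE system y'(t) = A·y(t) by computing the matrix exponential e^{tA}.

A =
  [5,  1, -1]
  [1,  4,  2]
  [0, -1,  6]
e^{tA} =
  [t^2*exp(5*t)/2 + exp(5*t), t*exp(5*t), t^2*exp(5*t)/2 - t*exp(5*t)]
  [-t^2*exp(5*t)/2 + t*exp(5*t), -t*exp(5*t) + exp(5*t), -t^2*exp(5*t)/2 + 2*t*exp(5*t)]
  [-t^2*exp(5*t)/2, -t*exp(5*t), -t^2*exp(5*t)/2 + t*exp(5*t) + exp(5*t)]

Strategy: write A = P · J · P⁻¹ where J is a Jordan canonical form, so e^{tA} = P · e^{tJ} · P⁻¹, and e^{tJ} can be computed block-by-block.

A has Jordan form
J =
  [5, 1, 0]
  [0, 5, 1]
  [0, 0, 5]
(up to reordering of blocks).

Per-block formulas:
  For a 3×3 Jordan block J_3(5): exp(t · J_3(5)) = e^(5t)·(I + t·N + (t^2/2)·N^2), where N is the 3×3 nilpotent shift.

After assembling e^{tJ} and conjugating by P, we get:

e^{tA} =
  [t^2*exp(5*t)/2 + exp(5*t), t*exp(5*t), t^2*exp(5*t)/2 - t*exp(5*t)]
  [-t^2*exp(5*t)/2 + t*exp(5*t), -t*exp(5*t) + exp(5*t), -t^2*exp(5*t)/2 + 2*t*exp(5*t)]
  [-t^2*exp(5*t)/2, -t*exp(5*t), -t^2*exp(5*t)/2 + t*exp(5*t) + exp(5*t)]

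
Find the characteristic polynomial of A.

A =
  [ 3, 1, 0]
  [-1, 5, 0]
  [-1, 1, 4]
x^3 - 12*x^2 + 48*x - 64

Expanding det(x·I − A) (e.g. by cofactor expansion or by noting that A is similar to its Jordan form J, which has the same characteristic polynomial as A) gives
  χ_A(x) = x^3 - 12*x^2 + 48*x - 64
which factors as (x - 4)^3. The eigenvalues (with algebraic multiplicities) are λ = 4 with multiplicity 3.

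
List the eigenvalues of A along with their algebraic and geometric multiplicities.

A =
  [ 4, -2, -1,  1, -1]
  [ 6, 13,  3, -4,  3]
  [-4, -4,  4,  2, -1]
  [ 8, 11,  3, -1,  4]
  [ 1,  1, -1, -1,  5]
λ = 5: alg = 5, geom = 2

Step 1 — factor the characteristic polynomial to read off the algebraic multiplicities:
  χ_A(x) = (x - 5)^5

Step 2 — compute geometric multiplicities via the rank-nullity identity g(λ) = n − rank(A − λI):
  rank(A − (5)·I) = 3, so dim ker(A − (5)·I) = n − 3 = 2

Summary:
  λ = 5: algebraic multiplicity = 5, geometric multiplicity = 2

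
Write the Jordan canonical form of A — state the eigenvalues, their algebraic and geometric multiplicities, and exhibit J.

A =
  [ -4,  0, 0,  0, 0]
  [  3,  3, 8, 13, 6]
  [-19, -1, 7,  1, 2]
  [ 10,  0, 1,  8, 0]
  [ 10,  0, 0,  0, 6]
J_1(-4) ⊕ J_3(6) ⊕ J_1(6)

The characteristic polynomial is
  det(x·I − A) = x^5 - 20*x^4 + 120*x^3 - 2160*x + 5184 = (x - 6)^4*(x + 4)

Eigenvalues and multiplicities (the geometric multiplicity of λ is n − rank(A − λI), which equals the number of Jordan blocks for λ):
  λ = -4: algebraic multiplicity = 1, geometric multiplicity = 1
  λ = 6: algebraic multiplicity = 4, geometric multiplicity = 2

Determining the block sizes for each eigenvalue:
  λ = -4: one block (gm = 1), so the single block has size am = 1 → block sizes [1]
  λ = 6: with am = 4 and gm = 2, the partition is not yet determined (e.g. several partitions of 4 into 2 parts exist). Let N = A − (6)·I. Computing rank(N^1) = 3, rank(N^2) = 2, rank(N^3) = 1; the number of blocks of size ≥ j is rank(N^{j−1}) − rank(N^j), giving [2, 1, 1]. So we have 1 block(s) of size 3, 1 block(s) of size 1 → block sizes [3, 1]

Assembling the blocks gives a Jordan form
J =
  [-4, 0, 0, 0, 0]
  [ 0, 6, 1, 0, 0]
  [ 0, 0, 6, 1, 0]
  [ 0, 0, 0, 6, 0]
  [ 0, 0, 0, 0, 6]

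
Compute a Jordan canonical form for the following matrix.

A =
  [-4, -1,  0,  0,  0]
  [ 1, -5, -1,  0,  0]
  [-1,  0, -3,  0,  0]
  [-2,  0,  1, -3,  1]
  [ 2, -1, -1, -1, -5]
J_3(-4) ⊕ J_2(-4)

The characteristic polynomial is
  det(x·I − A) = x^5 + 20*x^4 + 160*x^3 + 640*x^2 + 1280*x + 1024 = (x + 4)^5

Eigenvalues and multiplicities (the geometric multiplicity of λ is n − rank(A − λI), which equals the number of Jordan blocks for λ):
  λ = -4: algebraic multiplicity = 5, geometric multiplicity = 2

Determining the block sizes for each eigenvalue:
  λ = -4: with am = 5 and gm = 2, the partition is not yet determined (e.g. several partitions of 5 into 2 parts exist). Let N = A − (-4)·I. Computing rank(N^1) = 3, rank(N^2) = 1, rank(N^3) = 0; the number of blocks of size ≥ j is rank(N^{j−1}) − rank(N^j), giving [2, 2, 1]. So we have 1 block(s) of size 3, 1 block(s) of size 2 → block sizes [3, 2]

Assembling the blocks gives a Jordan form
J =
  [-4,  1,  0,  0,  0]
  [ 0, -4,  1,  0,  0]
  [ 0,  0, -4,  0,  0]
  [ 0,  0,  0, -4,  1]
  [ 0,  0,  0,  0, -4]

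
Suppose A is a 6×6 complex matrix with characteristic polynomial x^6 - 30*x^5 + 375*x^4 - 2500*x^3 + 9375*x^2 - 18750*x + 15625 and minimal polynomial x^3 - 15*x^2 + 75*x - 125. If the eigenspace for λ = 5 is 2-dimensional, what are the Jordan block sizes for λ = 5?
Block sizes for λ = 5: [3, 3]

Step 1 — from the characteristic polynomial, algebraic multiplicity of λ = 5 is 6. From dim ker(A − (5)·I) = 2, there are exactly 2 Jordan blocks for λ = 5.
Step 2 — from the minimal polynomial, the factor (x − 5)^3 tells us the largest block for λ = 5 has size 3.
Step 3 — with total size 6, 2 blocks, and largest block 3, the block sizes (in nonincreasing order) are [3, 3].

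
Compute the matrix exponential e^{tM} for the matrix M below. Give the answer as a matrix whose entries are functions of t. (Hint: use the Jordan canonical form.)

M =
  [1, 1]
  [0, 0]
e^{tM} =
  [exp(t), exp(t) - 1]
  [0, 1]

Strategy: write M = P · J · P⁻¹ where J is a Jordan canonical form, so e^{tM} = P · e^{tJ} · P⁻¹, and e^{tJ} can be computed block-by-block.

M has Jordan form
J =
  [0, 0]
  [0, 1]
(up to reordering of blocks).

Per-block formulas:
  For a 1×1 block at λ = 0: exp(t · [0]) = [e^(0t)].
  For a 1×1 block at λ = 1: exp(t · [1]) = [e^(1t)].

After assembling e^{tJ} and conjugating by P, we get:

e^{tM} =
  [exp(t), exp(t) - 1]
  [0, 1]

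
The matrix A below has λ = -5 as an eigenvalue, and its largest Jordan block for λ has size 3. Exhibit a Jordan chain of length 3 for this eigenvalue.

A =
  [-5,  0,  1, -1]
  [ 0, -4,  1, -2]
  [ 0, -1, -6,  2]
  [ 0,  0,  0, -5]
A Jordan chain for λ = -5 of length 3:
v_1 = (-1, 0, 0, 0)ᵀ
v_2 = (0, 1, -1, 0)ᵀ
v_3 = (0, 1, 0, 0)ᵀ

Let N = A − (-5)·I. We want v_3 with N^3 v_3 = 0 but N^2 v_3 ≠ 0; then v_{j-1} := N · v_j for j = 3, …, 2.

Pick v_3 = (0, 1, 0, 0)ᵀ.
Then v_2 = N · v_3 = (0, 1, -1, 0)ᵀ.
Then v_1 = N · v_2 = (-1, 0, 0, 0)ᵀ.

Sanity check: (A − (-5)·I) v_1 = (0, 0, 0, 0)ᵀ = 0. ✓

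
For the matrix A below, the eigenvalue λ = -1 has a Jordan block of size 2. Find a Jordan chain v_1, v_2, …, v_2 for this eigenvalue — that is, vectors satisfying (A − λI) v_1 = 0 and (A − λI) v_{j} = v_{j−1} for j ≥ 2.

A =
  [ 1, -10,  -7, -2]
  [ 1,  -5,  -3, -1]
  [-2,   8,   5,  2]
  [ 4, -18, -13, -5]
A Jordan chain for λ = -1 of length 2:
v_1 = (2, 1, -2, 4)ᵀ
v_2 = (1, 0, 0, 0)ᵀ

Let N = A − (-1)·I. We want v_2 with N^2 v_2 = 0 but N^1 v_2 ≠ 0; then v_{j-1} := N · v_j for j = 2, …, 2.

Pick v_2 = (1, 0, 0, 0)ᵀ.
Then v_1 = N · v_2 = (2, 1, -2, 4)ᵀ.

Sanity check: (A − (-1)·I) v_1 = (0, 0, 0, 0)ᵀ = 0. ✓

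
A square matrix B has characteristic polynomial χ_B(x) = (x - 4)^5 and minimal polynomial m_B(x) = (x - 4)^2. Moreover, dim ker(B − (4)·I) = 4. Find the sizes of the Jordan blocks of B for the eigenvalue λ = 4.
Block sizes for λ = 4: [2, 1, 1, 1]

Step 1 — from the characteristic polynomial, algebraic multiplicity of λ = 4 is 5. From dim ker(B − (4)·I) = 4, there are exactly 4 Jordan blocks for λ = 4.
Step 2 — from the minimal polynomial, the factor (x − 4)^2 tells us the largest block for λ = 4 has size 2.
Step 3 — with total size 5, 4 blocks, and largest block 2, the block sizes (in nonincreasing order) are [2, 1, 1, 1].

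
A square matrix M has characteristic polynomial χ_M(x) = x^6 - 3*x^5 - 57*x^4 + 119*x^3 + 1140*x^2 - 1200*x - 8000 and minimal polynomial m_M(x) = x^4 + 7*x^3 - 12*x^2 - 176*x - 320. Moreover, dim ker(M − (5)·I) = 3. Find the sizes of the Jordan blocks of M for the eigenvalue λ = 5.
Block sizes for λ = 5: [1, 1, 1]

Step 1 — from the characteristic polynomial, algebraic multiplicity of λ = 5 is 3. From dim ker(M − (5)·I) = 3, there are exactly 3 Jordan blocks for λ = 5.
Step 2 — from the minimal polynomial, the factor (x − 5) tells us the largest block for λ = 5 has size 1.
Step 3 — with total size 3, 3 blocks, and largest block 1, the block sizes (in nonincreasing order) are [1, 1, 1].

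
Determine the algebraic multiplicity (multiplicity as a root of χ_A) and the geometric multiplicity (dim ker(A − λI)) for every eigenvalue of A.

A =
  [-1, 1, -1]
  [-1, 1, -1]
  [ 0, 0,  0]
λ = 0: alg = 3, geom = 2

Step 1 — factor the characteristic polynomial to read off the algebraic multiplicities:
  χ_A(x) = x^3

Step 2 — compute geometric multiplicities via the rank-nullity identity g(λ) = n − rank(A − λI):
  rank(A − (0)·I) = 1, so dim ker(A − (0)·I) = n − 1 = 2

Summary:
  λ = 0: algebraic multiplicity = 3, geometric multiplicity = 2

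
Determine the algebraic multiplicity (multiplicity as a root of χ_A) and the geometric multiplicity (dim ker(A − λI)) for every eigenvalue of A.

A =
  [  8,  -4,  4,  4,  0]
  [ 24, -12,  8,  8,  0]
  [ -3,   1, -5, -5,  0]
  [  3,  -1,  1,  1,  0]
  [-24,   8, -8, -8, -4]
λ = -4: alg = 3, geom = 3; λ = 0: alg = 2, geom = 1

Step 1 — factor the characteristic polynomial to read off the algebraic multiplicities:
  χ_A(x) = x^2*(x + 4)^3

Step 2 — compute geometric multiplicities via the rank-nullity identity g(λ) = n − rank(A − λI):
  rank(A − (-4)·I) = 2, so dim ker(A − (-4)·I) = n − 2 = 3
  rank(A − (0)·I) = 4, so dim ker(A − (0)·I) = n − 4 = 1

Summary:
  λ = -4: algebraic multiplicity = 3, geometric multiplicity = 3
  λ = 0: algebraic multiplicity = 2, geometric multiplicity = 1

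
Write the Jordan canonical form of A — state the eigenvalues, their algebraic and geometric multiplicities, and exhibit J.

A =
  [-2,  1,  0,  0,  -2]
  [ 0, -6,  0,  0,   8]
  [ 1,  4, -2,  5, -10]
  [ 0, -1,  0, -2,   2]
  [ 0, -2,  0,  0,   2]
J_2(-2) ⊕ J_2(-2) ⊕ J_1(-2)

The characteristic polynomial is
  det(x·I − A) = x^5 + 10*x^4 + 40*x^3 + 80*x^2 + 80*x + 32 = (x + 2)^5

Eigenvalues and multiplicities (the geometric multiplicity of λ is n − rank(A − λI), which equals the number of Jordan blocks for λ):
  λ = -2: algebraic multiplicity = 5, geometric multiplicity = 3

Determining the block sizes for each eigenvalue:
  λ = -2: with am = 5 and gm = 3, the partition is not yet determined (e.g. several partitions of 5 into 3 parts exist). Let N = A − (-2)·I. Computing rank(N^1) = 2, rank(N^2) = 0; the number of blocks of size ≥ j is rank(N^{j−1}) − rank(N^j), giving [3, 2]. So we have 2 block(s) of size 2, 1 block(s) of size 1 → block sizes [2, 2, 1]

Assembling the blocks gives a Jordan form
J =
  [-2,  1,  0,  0,  0]
  [ 0, -2,  0,  0,  0]
  [ 0,  0, -2,  1,  0]
  [ 0,  0,  0, -2,  0]
  [ 0,  0,  0,  0, -2]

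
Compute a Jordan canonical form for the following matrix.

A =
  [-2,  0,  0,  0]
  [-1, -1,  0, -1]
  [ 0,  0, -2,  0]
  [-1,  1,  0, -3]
J_2(-2) ⊕ J_1(-2) ⊕ J_1(-2)

The characteristic polynomial is
  det(x·I − A) = x^4 + 8*x^3 + 24*x^2 + 32*x + 16 = (x + 2)^4

Eigenvalues and multiplicities (the geometric multiplicity of λ is n − rank(A − λI), which equals the number of Jordan blocks for λ):
  λ = -2: algebraic multiplicity = 4, geometric multiplicity = 3

Determining the block sizes for each eigenvalue:
  λ = -2: 3 blocks summing to 4 forces exactly one block of size 2 and the rest size 1 → block sizes [2, 1, 1]

Assembling the blocks gives a Jordan form
J =
  [-2,  1,  0,  0]
  [ 0, -2,  0,  0]
  [ 0,  0, -2,  0]
  [ 0,  0,  0, -2]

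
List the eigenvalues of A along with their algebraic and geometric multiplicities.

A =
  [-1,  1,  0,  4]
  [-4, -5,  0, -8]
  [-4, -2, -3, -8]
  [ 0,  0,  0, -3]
λ = -3: alg = 4, geom = 3

Step 1 — factor the characteristic polynomial to read off the algebraic multiplicities:
  χ_A(x) = (x + 3)^4

Step 2 — compute geometric multiplicities via the rank-nullity identity g(λ) = n − rank(A − λI):
  rank(A − (-3)·I) = 1, so dim ker(A − (-3)·I) = n − 1 = 3

Summary:
  λ = -3: algebraic multiplicity = 4, geometric multiplicity = 3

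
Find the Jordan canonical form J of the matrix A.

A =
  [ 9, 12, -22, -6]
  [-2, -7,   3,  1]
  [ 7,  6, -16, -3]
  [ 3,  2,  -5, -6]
J_2(-5) ⊕ J_2(-5)

The characteristic polynomial is
  det(x·I − A) = x^4 + 20*x^3 + 150*x^2 + 500*x + 625 = (x + 5)^4

Eigenvalues and multiplicities (the geometric multiplicity of λ is n − rank(A − λI), which equals the number of Jordan blocks for λ):
  λ = -5: algebraic multiplicity = 4, geometric multiplicity = 2

Determining the block sizes for each eigenvalue:
  λ = -5: with am = 4 and gm = 2, the partition is not yet determined (e.g. several partitions of 4 into 2 parts exist). Let N = A − (-5)·I. Computing rank(N^1) = 2, rank(N^2) = 0; the number of blocks of size ≥ j is rank(N^{j−1}) − rank(N^j), giving [2, 2]. So we have 2 block(s) of size 2 → block sizes [2, 2]

Assembling the blocks gives a Jordan form
J =
  [-5,  1,  0,  0]
  [ 0, -5,  0,  0]
  [ 0,  0, -5,  1]
  [ 0,  0,  0, -5]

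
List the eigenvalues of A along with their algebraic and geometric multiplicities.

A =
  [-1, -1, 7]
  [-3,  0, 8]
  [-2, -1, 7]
λ = 2: alg = 3, geom = 1

Step 1 — factor the characteristic polynomial to read off the algebraic multiplicities:
  χ_A(x) = (x - 2)^3

Step 2 — compute geometric multiplicities via the rank-nullity identity g(λ) = n − rank(A − λI):
  rank(A − (2)·I) = 2, so dim ker(A − (2)·I) = n − 2 = 1

Summary:
  λ = 2: algebraic multiplicity = 3, geometric multiplicity = 1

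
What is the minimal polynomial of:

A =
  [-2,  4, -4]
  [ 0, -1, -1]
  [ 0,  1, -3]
x^2 + 4*x + 4

The characteristic polynomial is χ_A(x) = (x + 2)^3, so the eigenvalues are known. The minimal polynomial is
  m_A(x) = Π_λ (x − λ)^{k_λ}
where k_λ is the size of the *largest* Jordan block for λ (equivalently, the smallest k with (A − λI)^k v = 0 for every generalised eigenvector v of λ).

  λ = -2: largest Jordan block has size 2, contributing (x + 2)^2

So m_A(x) = (x + 2)^2 = x^2 + 4*x + 4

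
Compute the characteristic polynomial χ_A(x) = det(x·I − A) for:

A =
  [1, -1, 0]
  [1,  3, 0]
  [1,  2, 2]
x^3 - 6*x^2 + 12*x - 8

Expanding det(x·I − A) (e.g. by cofactor expansion or by noting that A is similar to its Jordan form J, which has the same characteristic polynomial as A) gives
  χ_A(x) = x^3 - 6*x^2 + 12*x - 8
which factors as (x - 2)^3. The eigenvalues (with algebraic multiplicities) are λ = 2 with multiplicity 3.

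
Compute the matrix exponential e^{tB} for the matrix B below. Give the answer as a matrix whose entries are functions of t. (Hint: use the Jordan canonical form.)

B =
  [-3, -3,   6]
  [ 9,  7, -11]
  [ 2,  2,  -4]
e^{tB} =
  [-3*t^2 - 3*t + 1, -3*t, -9*t^2/2 + 6*t]
  [7*t^2 + 9*t, 7*t + 1, 21*t^2/2 - 11*t]
  [2*t^2 + 2*t, 2*t, 3*t^2 - 4*t + 1]

Strategy: write B = P · J · P⁻¹ where J is a Jordan canonical form, so e^{tB} = P · e^{tJ} · P⁻¹, and e^{tJ} can be computed block-by-block.

B has Jordan form
J =
  [0, 1, 0]
  [0, 0, 1]
  [0, 0, 0]
(up to reordering of blocks).

Per-block formulas:
  For a 3×3 Jordan block J_3(0): exp(t · J_3(0)) = e^(0t)·(I + t·N + (t^2/2)·N^2), where N is the 3×3 nilpotent shift.

After assembling e^{tJ} and conjugating by P, we get:

e^{tB} =
  [-3*t^2 - 3*t + 1, -3*t, -9*t^2/2 + 6*t]
  [7*t^2 + 9*t, 7*t + 1, 21*t^2/2 - 11*t]
  [2*t^2 + 2*t, 2*t, 3*t^2 - 4*t + 1]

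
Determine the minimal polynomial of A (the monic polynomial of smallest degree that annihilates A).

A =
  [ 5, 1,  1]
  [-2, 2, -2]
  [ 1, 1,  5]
x^2 - 8*x + 16

The characteristic polynomial is χ_A(x) = (x - 4)^3, so the eigenvalues are known. The minimal polynomial is
  m_A(x) = Π_λ (x − λ)^{k_λ}
where k_λ is the size of the *largest* Jordan block for λ (equivalently, the smallest k with (A − λI)^k v = 0 for every generalised eigenvector v of λ).

  λ = 4: largest Jordan block has size 2, contributing (x − 4)^2

So m_A(x) = (x - 4)^2 = x^2 - 8*x + 16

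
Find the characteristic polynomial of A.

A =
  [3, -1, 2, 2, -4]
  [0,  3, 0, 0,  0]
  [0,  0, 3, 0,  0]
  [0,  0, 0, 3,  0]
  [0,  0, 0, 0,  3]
x^5 - 15*x^4 + 90*x^3 - 270*x^2 + 405*x - 243

Expanding det(x·I − A) (e.g. by cofactor expansion or by noting that A is similar to its Jordan form J, which has the same characteristic polynomial as A) gives
  χ_A(x) = x^5 - 15*x^4 + 90*x^3 - 270*x^2 + 405*x - 243
which factors as (x - 3)^5. The eigenvalues (with algebraic multiplicities) are λ = 3 with multiplicity 5.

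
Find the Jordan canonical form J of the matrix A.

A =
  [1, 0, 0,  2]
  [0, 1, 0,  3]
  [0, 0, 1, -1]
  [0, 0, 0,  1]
J_2(1) ⊕ J_1(1) ⊕ J_1(1)

The characteristic polynomial is
  det(x·I − A) = x^4 - 4*x^3 + 6*x^2 - 4*x + 1 = (x - 1)^4

Eigenvalues and multiplicities (the geometric multiplicity of λ is n − rank(A − λI), which equals the number of Jordan blocks for λ):
  λ = 1: algebraic multiplicity = 4, geometric multiplicity = 3

Determining the block sizes for each eigenvalue:
  λ = 1: 3 blocks summing to 4 forces exactly one block of size 2 and the rest size 1 → block sizes [2, 1, 1]

Assembling the blocks gives a Jordan form
J =
  [1, 1, 0, 0]
  [0, 1, 0, 0]
  [0, 0, 1, 0]
  [0, 0, 0, 1]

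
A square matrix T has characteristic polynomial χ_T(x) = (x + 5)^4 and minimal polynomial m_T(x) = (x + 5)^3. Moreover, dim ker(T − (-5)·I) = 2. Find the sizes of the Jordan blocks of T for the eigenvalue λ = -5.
Block sizes for λ = -5: [3, 1]

Step 1 — from the characteristic polynomial, algebraic multiplicity of λ = -5 is 4. From dim ker(T − (-5)·I) = 2, there are exactly 2 Jordan blocks for λ = -5.
Step 2 — from the minimal polynomial, the factor (x + 5)^3 tells us the largest block for λ = -5 has size 3.
Step 3 — with total size 4, 2 blocks, and largest block 3, the block sizes (in nonincreasing order) are [3, 1].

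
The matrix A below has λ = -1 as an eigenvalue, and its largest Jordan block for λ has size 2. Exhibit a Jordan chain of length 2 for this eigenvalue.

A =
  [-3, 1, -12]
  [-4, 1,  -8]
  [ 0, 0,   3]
A Jordan chain for λ = -1 of length 2:
v_1 = (-2, -4, 0)ᵀ
v_2 = (1, 0, 0)ᵀ

Let N = A − (-1)·I. We want v_2 with N^2 v_2 = 0 but N^1 v_2 ≠ 0; then v_{j-1} := N · v_j for j = 2, …, 2.

Pick v_2 = (1, 0, 0)ᵀ.
Then v_1 = N · v_2 = (-2, -4, 0)ᵀ.

Sanity check: (A − (-1)·I) v_1 = (0, 0, 0)ᵀ = 0. ✓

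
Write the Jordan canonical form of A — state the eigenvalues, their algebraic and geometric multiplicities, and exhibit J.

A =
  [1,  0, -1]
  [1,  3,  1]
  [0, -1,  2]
J_3(2)

The characteristic polynomial is
  det(x·I − A) = x^3 - 6*x^2 + 12*x - 8 = (x - 2)^3

Eigenvalues and multiplicities (the geometric multiplicity of λ is n − rank(A − λI), which equals the number of Jordan blocks for λ):
  λ = 2: algebraic multiplicity = 3, geometric multiplicity = 1

Determining the block sizes for each eigenvalue:
  λ = 2: one block (gm = 1), so the single block has size am = 3 → block sizes [3]

Assembling the blocks gives a Jordan form
J =
  [2, 1, 0]
  [0, 2, 1]
  [0, 0, 2]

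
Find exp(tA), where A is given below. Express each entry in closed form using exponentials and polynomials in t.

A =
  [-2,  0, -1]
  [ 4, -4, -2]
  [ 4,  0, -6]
e^{tA} =
  [2*t*exp(-4*t) + exp(-4*t), 0, -t*exp(-4*t)]
  [4*t*exp(-4*t), exp(-4*t), -2*t*exp(-4*t)]
  [4*t*exp(-4*t), 0, -2*t*exp(-4*t) + exp(-4*t)]

Strategy: write A = P · J · P⁻¹ where J is a Jordan canonical form, so e^{tA} = P · e^{tJ} · P⁻¹, and e^{tJ} can be computed block-by-block.

A has Jordan form
J =
  [-4,  1,  0]
  [ 0, -4,  0]
  [ 0,  0, -4]
(up to reordering of blocks).

Per-block formulas:
  For a 2×2 Jordan block J_2(-4): exp(t · J_2(-4)) = e^(-4t)·(I + t·N), where N is the 2×2 nilpotent shift.
  For a 1×1 block at λ = -4: exp(t · [-4]) = [e^(-4t)].

After assembling e^{tJ} and conjugating by P, we get:

e^{tA} =
  [2*t*exp(-4*t) + exp(-4*t), 0, -t*exp(-4*t)]
  [4*t*exp(-4*t), exp(-4*t), -2*t*exp(-4*t)]
  [4*t*exp(-4*t), 0, -2*t*exp(-4*t) + exp(-4*t)]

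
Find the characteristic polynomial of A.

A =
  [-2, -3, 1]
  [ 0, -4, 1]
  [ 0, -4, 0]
x^3 + 6*x^2 + 12*x + 8

Expanding det(x·I − A) (e.g. by cofactor expansion or by noting that A is similar to its Jordan form J, which has the same characteristic polynomial as A) gives
  χ_A(x) = x^3 + 6*x^2 + 12*x + 8
which factors as (x + 2)^3. The eigenvalues (with algebraic multiplicities) are λ = -2 with multiplicity 3.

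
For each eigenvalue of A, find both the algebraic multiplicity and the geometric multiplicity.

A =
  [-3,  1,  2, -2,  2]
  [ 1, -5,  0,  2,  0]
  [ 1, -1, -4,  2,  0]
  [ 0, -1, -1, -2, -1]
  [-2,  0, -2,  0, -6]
λ = -4: alg = 5, geom = 3

Step 1 — factor the characteristic polynomial to read off the algebraic multiplicities:
  χ_A(x) = (x + 4)^5

Step 2 — compute geometric multiplicities via the rank-nullity identity g(λ) = n − rank(A − λI):
  rank(A − (-4)·I) = 2, so dim ker(A − (-4)·I) = n − 2 = 3

Summary:
  λ = -4: algebraic multiplicity = 5, geometric multiplicity = 3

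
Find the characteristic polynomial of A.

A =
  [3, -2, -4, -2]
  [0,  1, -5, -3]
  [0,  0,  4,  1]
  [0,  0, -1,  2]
x^4 - 10*x^3 + 36*x^2 - 54*x + 27

Expanding det(x·I − A) (e.g. by cofactor expansion or by noting that A is similar to its Jordan form J, which has the same characteristic polynomial as A) gives
  χ_A(x) = x^4 - 10*x^3 + 36*x^2 - 54*x + 27
which factors as (x - 3)^3*(x - 1). The eigenvalues (with algebraic multiplicities) are λ = 1 with multiplicity 1, λ = 3 with multiplicity 3.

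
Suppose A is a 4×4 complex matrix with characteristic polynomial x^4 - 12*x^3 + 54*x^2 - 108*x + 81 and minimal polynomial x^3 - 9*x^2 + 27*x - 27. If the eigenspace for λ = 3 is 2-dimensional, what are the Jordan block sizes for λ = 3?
Block sizes for λ = 3: [3, 1]

Step 1 — from the characteristic polynomial, algebraic multiplicity of λ = 3 is 4. From dim ker(A − (3)·I) = 2, there are exactly 2 Jordan blocks for λ = 3.
Step 2 — from the minimal polynomial, the factor (x − 3)^3 tells us the largest block for λ = 3 has size 3.
Step 3 — with total size 4, 2 blocks, and largest block 3, the block sizes (in nonincreasing order) are [3, 1].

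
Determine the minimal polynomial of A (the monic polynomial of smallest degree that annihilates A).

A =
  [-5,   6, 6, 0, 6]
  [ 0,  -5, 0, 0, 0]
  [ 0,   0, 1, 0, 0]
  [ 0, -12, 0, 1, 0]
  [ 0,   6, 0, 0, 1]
x^2 + 4*x - 5

The characteristic polynomial is χ_A(x) = (x - 1)^3*(x + 5)^2, so the eigenvalues are known. The minimal polynomial is
  m_A(x) = Π_λ (x − λ)^{k_λ}
where k_λ is the size of the *largest* Jordan block for λ (equivalently, the smallest k with (A − λI)^k v = 0 for every generalised eigenvector v of λ).

  λ = -5: largest Jordan block has size 1, contributing (x + 5)
  λ = 1: largest Jordan block has size 1, contributing (x − 1)

So m_A(x) = (x - 1)*(x + 5) = x^2 + 4*x - 5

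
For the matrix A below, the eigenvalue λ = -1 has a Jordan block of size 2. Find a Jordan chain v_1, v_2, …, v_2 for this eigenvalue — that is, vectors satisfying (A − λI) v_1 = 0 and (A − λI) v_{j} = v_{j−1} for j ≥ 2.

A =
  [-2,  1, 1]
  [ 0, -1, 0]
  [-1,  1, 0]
A Jordan chain for λ = -1 of length 2:
v_1 = (-1, 0, -1)ᵀ
v_2 = (1, 0, 0)ᵀ

Let N = A − (-1)·I. We want v_2 with N^2 v_2 = 0 but N^1 v_2 ≠ 0; then v_{j-1} := N · v_j for j = 2, …, 2.

Pick v_2 = (1, 0, 0)ᵀ.
Then v_1 = N · v_2 = (-1, 0, -1)ᵀ.

Sanity check: (A − (-1)·I) v_1 = (0, 0, 0)ᵀ = 0. ✓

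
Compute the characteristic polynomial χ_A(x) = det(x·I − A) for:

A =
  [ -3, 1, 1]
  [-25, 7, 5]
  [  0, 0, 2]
x^3 - 6*x^2 + 12*x - 8

Expanding det(x·I − A) (e.g. by cofactor expansion or by noting that A is similar to its Jordan form J, which has the same characteristic polynomial as A) gives
  χ_A(x) = x^3 - 6*x^2 + 12*x - 8
which factors as (x - 2)^3. The eigenvalues (with algebraic multiplicities) are λ = 2 with multiplicity 3.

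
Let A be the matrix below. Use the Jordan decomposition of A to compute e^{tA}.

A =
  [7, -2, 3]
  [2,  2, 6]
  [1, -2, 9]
e^{tA} =
  [t*exp(6*t) + exp(6*t), -2*t*exp(6*t), 3*t*exp(6*t)]
  [2*t*exp(6*t), -4*t*exp(6*t) + exp(6*t), 6*t*exp(6*t)]
  [t*exp(6*t), -2*t*exp(6*t), 3*t*exp(6*t) + exp(6*t)]

Strategy: write A = P · J · P⁻¹ where J is a Jordan canonical form, so e^{tA} = P · e^{tJ} · P⁻¹, and e^{tJ} can be computed block-by-block.

A has Jordan form
J =
  [6, 1, 0]
  [0, 6, 0]
  [0, 0, 6]
(up to reordering of blocks).

Per-block formulas:
  For a 2×2 Jordan block J_2(6): exp(t · J_2(6)) = e^(6t)·(I + t·N), where N is the 2×2 nilpotent shift.
  For a 1×1 block at λ = 6: exp(t · [6]) = [e^(6t)].

After assembling e^{tJ} and conjugating by P, we get:

e^{tA} =
  [t*exp(6*t) + exp(6*t), -2*t*exp(6*t), 3*t*exp(6*t)]
  [2*t*exp(6*t), -4*t*exp(6*t) + exp(6*t), 6*t*exp(6*t)]
  [t*exp(6*t), -2*t*exp(6*t), 3*t*exp(6*t) + exp(6*t)]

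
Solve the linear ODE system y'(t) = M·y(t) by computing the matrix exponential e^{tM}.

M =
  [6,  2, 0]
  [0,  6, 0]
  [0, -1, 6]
e^{tM} =
  [exp(6*t), 2*t*exp(6*t), 0]
  [0, exp(6*t), 0]
  [0, -t*exp(6*t), exp(6*t)]

Strategy: write M = P · J · P⁻¹ where J is a Jordan canonical form, so e^{tM} = P · e^{tJ} · P⁻¹, and e^{tJ} can be computed block-by-block.

M has Jordan form
J =
  [6, 1, 0]
  [0, 6, 0]
  [0, 0, 6]
(up to reordering of blocks).

Per-block formulas:
  For a 1×1 block at λ = 6: exp(t · [6]) = [e^(6t)].
  For a 2×2 Jordan block J_2(6): exp(t · J_2(6)) = e^(6t)·(I + t·N), where N is the 2×2 nilpotent shift.

After assembling e^{tJ} and conjugating by P, we get:

e^{tM} =
  [exp(6*t), 2*t*exp(6*t), 0]
  [0, exp(6*t), 0]
  [0, -t*exp(6*t), exp(6*t)]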